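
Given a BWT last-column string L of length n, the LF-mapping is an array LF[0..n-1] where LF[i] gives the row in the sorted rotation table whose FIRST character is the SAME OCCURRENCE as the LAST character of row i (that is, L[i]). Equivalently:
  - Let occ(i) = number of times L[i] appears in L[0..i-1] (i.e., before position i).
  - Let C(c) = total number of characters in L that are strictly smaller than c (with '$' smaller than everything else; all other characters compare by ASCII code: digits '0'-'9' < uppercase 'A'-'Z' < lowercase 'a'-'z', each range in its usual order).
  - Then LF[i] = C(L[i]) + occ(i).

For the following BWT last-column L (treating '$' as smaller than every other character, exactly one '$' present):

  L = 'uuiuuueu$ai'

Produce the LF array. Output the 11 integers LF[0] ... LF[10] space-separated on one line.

Answer: 5 6 3 7 8 9 2 10 0 1 4

Derivation:
Char counts: '$':1, 'a':1, 'e':1, 'i':2, 'u':6
C (first-col start): C('$')=0, C('a')=1, C('e')=2, C('i')=3, C('u')=5
L[0]='u': occ=0, LF[0]=C('u')+0=5+0=5
L[1]='u': occ=1, LF[1]=C('u')+1=5+1=6
L[2]='i': occ=0, LF[2]=C('i')+0=3+0=3
L[3]='u': occ=2, LF[3]=C('u')+2=5+2=7
L[4]='u': occ=3, LF[4]=C('u')+3=5+3=8
L[5]='u': occ=4, LF[5]=C('u')+4=5+4=9
L[6]='e': occ=0, LF[6]=C('e')+0=2+0=2
L[7]='u': occ=5, LF[7]=C('u')+5=5+5=10
L[8]='$': occ=0, LF[8]=C('$')+0=0+0=0
L[9]='a': occ=0, LF[9]=C('a')+0=1+0=1
L[10]='i': occ=1, LF[10]=C('i')+1=3+1=4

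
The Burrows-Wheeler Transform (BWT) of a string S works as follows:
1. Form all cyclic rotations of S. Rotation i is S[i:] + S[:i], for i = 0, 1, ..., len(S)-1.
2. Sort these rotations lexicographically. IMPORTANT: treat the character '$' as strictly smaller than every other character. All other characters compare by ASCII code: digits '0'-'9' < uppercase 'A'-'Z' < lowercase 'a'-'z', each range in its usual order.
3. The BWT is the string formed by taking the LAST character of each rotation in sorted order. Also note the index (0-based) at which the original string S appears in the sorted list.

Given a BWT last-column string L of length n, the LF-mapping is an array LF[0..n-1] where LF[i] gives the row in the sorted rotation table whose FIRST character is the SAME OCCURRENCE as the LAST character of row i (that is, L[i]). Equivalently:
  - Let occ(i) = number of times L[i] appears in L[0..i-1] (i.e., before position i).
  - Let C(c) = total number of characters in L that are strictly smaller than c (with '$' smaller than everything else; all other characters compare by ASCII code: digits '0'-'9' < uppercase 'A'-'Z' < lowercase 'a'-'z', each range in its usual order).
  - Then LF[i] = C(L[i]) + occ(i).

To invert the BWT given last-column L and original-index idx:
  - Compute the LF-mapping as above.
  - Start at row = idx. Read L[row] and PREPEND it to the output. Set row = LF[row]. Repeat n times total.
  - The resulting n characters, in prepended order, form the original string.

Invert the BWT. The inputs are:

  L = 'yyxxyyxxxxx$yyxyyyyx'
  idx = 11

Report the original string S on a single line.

LF mapping: 10 11 1 2 12 13 3 4 5 6 7 0 14 15 8 16 17 18 19 9
Walk LF starting at row 11, prepending L[row]:
  step 1: row=11, L[11]='$', prepend. Next row=LF[11]=0
  step 2: row=0, L[0]='y', prepend. Next row=LF[0]=10
  step 3: row=10, L[10]='x', prepend. Next row=LF[10]=7
  step 4: row=7, L[7]='x', prepend. Next row=LF[7]=4
  step 5: row=4, L[4]='y', prepend. Next row=LF[4]=12
  step 6: row=12, L[12]='y', prepend. Next row=LF[12]=14
  step 7: row=14, L[14]='x', prepend. Next row=LF[14]=8
  step 8: row=8, L[8]='x', prepend. Next row=LF[8]=5
  step 9: row=5, L[5]='y', prepend. Next row=LF[5]=13
  step 10: row=13, L[13]='y', prepend. Next row=LF[13]=15
  step 11: row=15, L[15]='y', prepend. Next row=LF[15]=16
  step 12: row=16, L[16]='y', prepend. Next row=LF[16]=17
  step 13: row=17, L[17]='y', prepend. Next row=LF[17]=18
  step 14: row=18, L[18]='y', prepend. Next row=LF[18]=19
  step 15: row=19, L[19]='x', prepend. Next row=LF[19]=9
  step 16: row=9, L[9]='x', prepend. Next row=LF[9]=6
  step 17: row=6, L[6]='x', prepend. Next row=LF[6]=3
  step 18: row=3, L[3]='x', prepend. Next row=LF[3]=2
  step 19: row=2, L[2]='x', prepend. Next row=LF[2]=1
  step 20: row=1, L[1]='y', prepend. Next row=LF[1]=11
Reversed output: yxxxxxyyyyyyxxyyxxy$

Answer: yxxxxxyyyyyyxxyyxxy$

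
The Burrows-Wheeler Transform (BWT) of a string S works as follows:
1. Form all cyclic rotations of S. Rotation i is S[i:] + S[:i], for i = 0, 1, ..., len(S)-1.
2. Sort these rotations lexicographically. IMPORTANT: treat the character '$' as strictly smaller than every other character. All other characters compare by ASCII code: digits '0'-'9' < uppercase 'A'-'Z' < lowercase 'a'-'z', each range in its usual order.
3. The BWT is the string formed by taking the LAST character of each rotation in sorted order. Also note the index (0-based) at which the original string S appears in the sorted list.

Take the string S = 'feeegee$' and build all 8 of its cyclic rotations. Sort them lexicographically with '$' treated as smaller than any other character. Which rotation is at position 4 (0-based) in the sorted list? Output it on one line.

Answer: eegee$fe

Derivation:
All 8 rotations (rotation i = S[i:]+S[:i]):
  rot[0] = feeegee$
  rot[1] = eeegee$f
  rot[2] = eegee$fe
  rot[3] = egee$fee
  rot[4] = gee$feee
  rot[5] = ee$feeeg
  rot[6] = e$feeege
  rot[7] = $feeegee
Sorted (with $ < everything):
  sorted[0] = $feeegee
  sorted[1] = e$feeege
  sorted[2] = ee$feeeg
  sorted[3] = eeegee$f
  sorted[4] = eegee$fe
  sorted[5] = egee$fee
  sorted[6] = feeegee$
  sorted[7] = gee$feee
sorted[4] = eegee$fe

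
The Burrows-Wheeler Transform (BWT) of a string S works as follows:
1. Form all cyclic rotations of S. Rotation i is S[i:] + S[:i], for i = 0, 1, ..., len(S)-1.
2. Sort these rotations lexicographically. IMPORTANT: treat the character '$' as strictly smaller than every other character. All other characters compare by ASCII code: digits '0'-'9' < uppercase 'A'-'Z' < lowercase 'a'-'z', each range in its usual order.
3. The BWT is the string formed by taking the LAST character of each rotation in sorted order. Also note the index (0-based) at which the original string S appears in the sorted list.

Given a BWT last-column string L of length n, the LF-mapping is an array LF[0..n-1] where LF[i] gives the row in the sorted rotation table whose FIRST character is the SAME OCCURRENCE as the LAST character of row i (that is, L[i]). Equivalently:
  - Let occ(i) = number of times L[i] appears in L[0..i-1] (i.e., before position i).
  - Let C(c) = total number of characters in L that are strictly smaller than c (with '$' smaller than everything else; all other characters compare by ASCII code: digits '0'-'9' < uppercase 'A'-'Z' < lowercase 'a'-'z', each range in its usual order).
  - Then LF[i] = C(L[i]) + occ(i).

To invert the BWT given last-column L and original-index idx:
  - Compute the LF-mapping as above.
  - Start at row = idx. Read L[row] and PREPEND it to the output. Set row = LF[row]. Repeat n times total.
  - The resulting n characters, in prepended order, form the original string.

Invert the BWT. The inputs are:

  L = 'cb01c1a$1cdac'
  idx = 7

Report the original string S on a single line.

Answer: b011aacdcc1c$

Derivation:
LF mapping: 8 7 1 2 9 3 5 0 4 10 12 6 11
Walk LF starting at row 7, prepending L[row]:
  step 1: row=7, L[7]='$', prepend. Next row=LF[7]=0
  step 2: row=0, L[0]='c', prepend. Next row=LF[0]=8
  step 3: row=8, L[8]='1', prepend. Next row=LF[8]=4
  step 4: row=4, L[4]='c', prepend. Next row=LF[4]=9
  step 5: row=9, L[9]='c', prepend. Next row=LF[9]=10
  step 6: row=10, L[10]='d', prepend. Next row=LF[10]=12
  step 7: row=12, L[12]='c', prepend. Next row=LF[12]=11
  step 8: row=11, L[11]='a', prepend. Next row=LF[11]=6
  step 9: row=6, L[6]='a', prepend. Next row=LF[6]=5
  step 10: row=5, L[5]='1', prepend. Next row=LF[5]=3
  step 11: row=3, L[3]='1', prepend. Next row=LF[3]=2
  step 12: row=2, L[2]='0', prepend. Next row=LF[2]=1
  step 13: row=1, L[1]='b', prepend. Next row=LF[1]=7
Reversed output: b011aacdcc1c$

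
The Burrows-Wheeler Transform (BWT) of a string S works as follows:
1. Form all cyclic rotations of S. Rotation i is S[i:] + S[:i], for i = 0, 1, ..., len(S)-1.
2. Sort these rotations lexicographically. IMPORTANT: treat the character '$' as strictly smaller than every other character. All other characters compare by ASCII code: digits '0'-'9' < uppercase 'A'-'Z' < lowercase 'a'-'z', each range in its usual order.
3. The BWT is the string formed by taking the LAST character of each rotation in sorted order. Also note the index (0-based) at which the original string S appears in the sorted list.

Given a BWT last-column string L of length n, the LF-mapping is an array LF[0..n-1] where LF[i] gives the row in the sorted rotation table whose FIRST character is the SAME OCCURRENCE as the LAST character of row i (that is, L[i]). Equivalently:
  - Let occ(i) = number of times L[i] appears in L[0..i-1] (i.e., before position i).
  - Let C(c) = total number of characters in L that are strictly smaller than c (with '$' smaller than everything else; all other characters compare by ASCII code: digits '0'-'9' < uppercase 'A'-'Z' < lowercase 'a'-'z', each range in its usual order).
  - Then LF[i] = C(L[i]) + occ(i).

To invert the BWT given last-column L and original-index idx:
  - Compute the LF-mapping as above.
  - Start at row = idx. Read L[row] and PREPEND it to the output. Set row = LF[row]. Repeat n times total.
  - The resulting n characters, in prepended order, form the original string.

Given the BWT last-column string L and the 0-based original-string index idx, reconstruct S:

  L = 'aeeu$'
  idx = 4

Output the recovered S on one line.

Answer: ueea$

Derivation:
LF mapping: 1 2 3 4 0
Walk LF starting at row 4, prepending L[row]:
  step 1: row=4, L[4]='$', prepend. Next row=LF[4]=0
  step 2: row=0, L[0]='a', prepend. Next row=LF[0]=1
  step 3: row=1, L[1]='e', prepend. Next row=LF[1]=2
  step 4: row=2, L[2]='e', prepend. Next row=LF[2]=3
  step 5: row=3, L[3]='u', prepend. Next row=LF[3]=4
Reversed output: ueea$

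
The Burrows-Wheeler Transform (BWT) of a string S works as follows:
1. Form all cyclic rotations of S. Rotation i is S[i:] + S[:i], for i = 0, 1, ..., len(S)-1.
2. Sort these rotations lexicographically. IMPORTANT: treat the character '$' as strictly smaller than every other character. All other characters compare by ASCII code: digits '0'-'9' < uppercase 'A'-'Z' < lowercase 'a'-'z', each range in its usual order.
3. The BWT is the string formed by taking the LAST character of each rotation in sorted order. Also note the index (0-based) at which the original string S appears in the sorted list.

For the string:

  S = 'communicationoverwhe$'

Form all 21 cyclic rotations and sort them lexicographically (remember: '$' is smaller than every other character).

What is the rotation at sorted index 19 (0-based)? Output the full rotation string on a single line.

Answer: verwhe$communicationo

Derivation:
All 21 rotations (rotation i = S[i:]+S[:i]):
  rot[0] = communicationoverwhe$
  rot[1] = ommunicationoverwhe$c
  rot[2] = mmunicationoverwhe$co
  rot[3] = municationoverwhe$com
  rot[4] = unicationoverwhe$comm
  rot[5] = nicationoverwhe$commu
  rot[6] = icationoverwhe$commun
  rot[7] = cationoverwhe$communi
  rot[8] = ationoverwhe$communic
  rot[9] = tionoverwhe$communica
  rot[10] = ionoverwhe$communicat
  rot[11] = onoverwhe$communicati
  rot[12] = noverwhe$communicatio
  rot[13] = overwhe$communication
  rot[14] = verwhe$communicationo
  rot[15] = erwhe$communicationov
  rot[16] = rwhe$communicationove
  rot[17] = whe$communicationover
  rot[18] = he$communicationoverw
  rot[19] = e$communicationoverwh
  rot[20] = $communicationoverwhe
Sorted (with $ < everything):
  sorted[0] = $communicationoverwhe
  sorted[1] = ationoverwhe$communic
  sorted[2] = cationoverwhe$communi
  sorted[3] = communicationoverwhe$
  sorted[4] = e$communicationoverwh
  sorted[5] = erwhe$communicationov
  sorted[6] = he$communicationoverw
  sorted[7] = icationoverwhe$commun
  sorted[8] = ionoverwhe$communicat
  sorted[9] = mmunicationoverwhe$co
  sorted[10] = municationoverwhe$com
  sorted[11] = nicationoverwhe$commu
  sorted[12] = noverwhe$communicatio
  sorted[13] = ommunicationoverwhe$c
  sorted[14] = onoverwhe$communicati
  sorted[15] = overwhe$communication
  sorted[16] = rwhe$communicationove
  sorted[17] = tionoverwhe$communica
  sorted[18] = unicationoverwhe$comm
  sorted[19] = verwhe$communicationo
  sorted[20] = whe$communicationover
sorted[19] = verwhe$communicationo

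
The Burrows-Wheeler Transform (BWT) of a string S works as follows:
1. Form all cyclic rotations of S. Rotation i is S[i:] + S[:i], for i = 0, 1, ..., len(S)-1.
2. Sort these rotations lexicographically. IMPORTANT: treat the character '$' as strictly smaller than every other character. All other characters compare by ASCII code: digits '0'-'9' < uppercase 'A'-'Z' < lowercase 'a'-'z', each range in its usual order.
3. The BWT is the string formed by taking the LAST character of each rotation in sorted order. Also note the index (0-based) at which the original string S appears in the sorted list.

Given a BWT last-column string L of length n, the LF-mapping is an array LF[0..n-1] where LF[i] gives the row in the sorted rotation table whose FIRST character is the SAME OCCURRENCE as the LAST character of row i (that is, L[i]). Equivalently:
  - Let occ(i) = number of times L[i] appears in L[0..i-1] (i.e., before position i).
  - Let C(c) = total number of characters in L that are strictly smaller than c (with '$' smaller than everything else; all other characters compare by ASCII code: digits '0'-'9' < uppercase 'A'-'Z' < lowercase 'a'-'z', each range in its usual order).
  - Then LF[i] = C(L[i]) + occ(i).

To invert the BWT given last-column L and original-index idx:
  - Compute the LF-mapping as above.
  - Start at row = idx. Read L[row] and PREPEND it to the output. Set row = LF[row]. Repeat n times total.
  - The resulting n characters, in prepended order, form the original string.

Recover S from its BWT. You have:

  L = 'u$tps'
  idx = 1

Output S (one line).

Answer: ptsu$

Derivation:
LF mapping: 4 0 3 1 2
Walk LF starting at row 1, prepending L[row]:
  step 1: row=1, L[1]='$', prepend. Next row=LF[1]=0
  step 2: row=0, L[0]='u', prepend. Next row=LF[0]=4
  step 3: row=4, L[4]='s', prepend. Next row=LF[4]=2
  step 4: row=2, L[2]='t', prepend. Next row=LF[2]=3
  step 5: row=3, L[3]='p', prepend. Next row=LF[3]=1
Reversed output: ptsu$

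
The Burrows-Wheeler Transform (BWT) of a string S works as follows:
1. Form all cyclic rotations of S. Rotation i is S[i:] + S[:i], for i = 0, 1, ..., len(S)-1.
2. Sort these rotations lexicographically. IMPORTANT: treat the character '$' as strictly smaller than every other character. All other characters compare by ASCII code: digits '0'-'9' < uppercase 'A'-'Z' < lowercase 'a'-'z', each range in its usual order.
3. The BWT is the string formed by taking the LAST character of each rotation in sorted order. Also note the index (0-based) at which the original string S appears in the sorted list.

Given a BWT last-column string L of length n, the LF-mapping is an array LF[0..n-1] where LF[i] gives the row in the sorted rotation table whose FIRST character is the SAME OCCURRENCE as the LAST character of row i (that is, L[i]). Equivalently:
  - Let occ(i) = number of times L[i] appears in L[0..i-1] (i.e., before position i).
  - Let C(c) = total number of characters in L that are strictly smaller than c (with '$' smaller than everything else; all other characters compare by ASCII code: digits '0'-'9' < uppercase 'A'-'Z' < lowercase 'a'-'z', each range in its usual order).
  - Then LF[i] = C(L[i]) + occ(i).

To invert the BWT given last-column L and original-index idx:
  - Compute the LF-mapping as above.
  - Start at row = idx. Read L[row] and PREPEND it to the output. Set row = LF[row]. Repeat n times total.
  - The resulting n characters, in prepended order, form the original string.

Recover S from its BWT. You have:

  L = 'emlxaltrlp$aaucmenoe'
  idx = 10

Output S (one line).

Answer: llamacounterexample$

Derivation:
LF mapping: 5 11 8 19 1 9 17 16 10 15 0 2 3 18 4 12 6 13 14 7
Walk LF starting at row 10, prepending L[row]:
  step 1: row=10, L[10]='$', prepend. Next row=LF[10]=0
  step 2: row=0, L[0]='e', prepend. Next row=LF[0]=5
  step 3: row=5, L[5]='l', prepend. Next row=LF[5]=9
  step 4: row=9, L[9]='p', prepend. Next row=LF[9]=15
  step 5: row=15, L[15]='m', prepend. Next row=LF[15]=12
  step 6: row=12, L[12]='a', prepend. Next row=LF[12]=3
  step 7: row=3, L[3]='x', prepend. Next row=LF[3]=19
  step 8: row=19, L[19]='e', prepend. Next row=LF[19]=7
  step 9: row=7, L[7]='r', prepend. Next row=LF[7]=16
  step 10: row=16, L[16]='e', prepend. Next row=LF[16]=6
  step 11: row=6, L[6]='t', prepend. Next row=LF[6]=17
  step 12: row=17, L[17]='n', prepend. Next row=LF[17]=13
  step 13: row=13, L[13]='u', prepend. Next row=LF[13]=18
  step 14: row=18, L[18]='o', prepend. Next row=LF[18]=14
  step 15: row=14, L[14]='c', prepend. Next row=LF[14]=4
  step 16: row=4, L[4]='a', prepend. Next row=LF[4]=1
  step 17: row=1, L[1]='m', prepend. Next row=LF[1]=11
  step 18: row=11, L[11]='a', prepend. Next row=LF[11]=2
  step 19: row=2, L[2]='l', prepend. Next row=LF[2]=8
  step 20: row=8, L[8]='l', prepend. Next row=LF[8]=10
Reversed output: llamacounterexample$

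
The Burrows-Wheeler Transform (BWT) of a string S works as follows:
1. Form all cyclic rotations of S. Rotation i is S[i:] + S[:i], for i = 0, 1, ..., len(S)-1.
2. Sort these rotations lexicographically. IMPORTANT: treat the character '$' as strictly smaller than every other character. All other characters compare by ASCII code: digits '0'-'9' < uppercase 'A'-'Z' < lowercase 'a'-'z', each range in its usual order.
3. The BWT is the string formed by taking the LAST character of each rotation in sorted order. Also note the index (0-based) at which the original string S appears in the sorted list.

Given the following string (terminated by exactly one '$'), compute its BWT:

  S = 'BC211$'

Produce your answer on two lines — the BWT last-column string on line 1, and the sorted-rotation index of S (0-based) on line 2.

Answer: 112C$B
4

Derivation:
All 6 rotations (rotation i = S[i:]+S[:i]):
  rot[0] = BC211$
  rot[1] = C211$B
  rot[2] = 211$BC
  rot[3] = 11$BC2
  rot[4] = 1$BC21
  rot[5] = $BC211
Sorted (with $ < everything):
  sorted[0] = $BC211  (last char: '1')
  sorted[1] = 1$BC21  (last char: '1')
  sorted[2] = 11$BC2  (last char: '2')
  sorted[3] = 211$BC  (last char: 'C')
  sorted[4] = BC211$  (last char: '$')
  sorted[5] = C211$B  (last char: 'B')
Last column: 112C$B
Original string S is at sorted index 4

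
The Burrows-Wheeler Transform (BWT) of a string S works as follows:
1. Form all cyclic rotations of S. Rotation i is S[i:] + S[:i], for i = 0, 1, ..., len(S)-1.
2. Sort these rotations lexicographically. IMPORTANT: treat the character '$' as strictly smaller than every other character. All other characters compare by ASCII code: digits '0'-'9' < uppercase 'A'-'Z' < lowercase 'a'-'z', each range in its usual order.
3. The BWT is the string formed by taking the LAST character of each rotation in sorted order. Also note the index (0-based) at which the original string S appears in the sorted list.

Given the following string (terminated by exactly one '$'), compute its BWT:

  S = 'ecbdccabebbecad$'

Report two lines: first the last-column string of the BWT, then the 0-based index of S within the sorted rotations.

All 16 rotations (rotation i = S[i:]+S[:i]):
  rot[0] = ecbdccabebbecad$
  rot[1] = cbdccabebbecad$e
  rot[2] = bdccabebbecad$ec
  rot[3] = dccabebbecad$ecb
  rot[4] = ccabebbecad$ecbd
  rot[5] = cabebbecad$ecbdc
  rot[6] = abebbecad$ecbdcc
  rot[7] = bebbecad$ecbdcca
  rot[8] = ebbecad$ecbdccab
  rot[9] = bbecad$ecbdccabe
  rot[10] = becad$ecbdccabeb
  rot[11] = ecad$ecbdccabebb
  rot[12] = cad$ecbdccabebbe
  rot[13] = ad$ecbdccabebbec
  rot[14] = d$ecbdccabebbeca
  rot[15] = $ecbdccabebbecad
Sorted (with $ < everything):
  sorted[0] = $ecbdccabebbecad  (last char: 'd')
  sorted[1] = abebbecad$ecbdcc  (last char: 'c')
  sorted[2] = ad$ecbdccabebbec  (last char: 'c')
  sorted[3] = bbecad$ecbdccabe  (last char: 'e')
  sorted[4] = bdccabebbecad$ec  (last char: 'c')
  sorted[5] = bebbecad$ecbdcca  (last char: 'a')
  sorted[6] = becad$ecbdccabeb  (last char: 'b')
  sorted[7] = cabebbecad$ecbdc  (last char: 'c')
  sorted[8] = cad$ecbdccabebbe  (last char: 'e')
  sorted[9] = cbdccabebbecad$e  (last char: 'e')
  sorted[10] = ccabebbecad$ecbd  (last char: 'd')
  sorted[11] = d$ecbdccabebbeca  (last char: 'a')
  sorted[12] = dccabebbecad$ecb  (last char: 'b')
  sorted[13] = ebbecad$ecbdccab  (last char: 'b')
  sorted[14] = ecad$ecbdccabebb  (last char: 'b')
  sorted[15] = ecbdccabebbecad$  (last char: '$')
Last column: dccecabceedabbb$
Original string S is at sorted index 15

Answer: dccecabceedabbb$
15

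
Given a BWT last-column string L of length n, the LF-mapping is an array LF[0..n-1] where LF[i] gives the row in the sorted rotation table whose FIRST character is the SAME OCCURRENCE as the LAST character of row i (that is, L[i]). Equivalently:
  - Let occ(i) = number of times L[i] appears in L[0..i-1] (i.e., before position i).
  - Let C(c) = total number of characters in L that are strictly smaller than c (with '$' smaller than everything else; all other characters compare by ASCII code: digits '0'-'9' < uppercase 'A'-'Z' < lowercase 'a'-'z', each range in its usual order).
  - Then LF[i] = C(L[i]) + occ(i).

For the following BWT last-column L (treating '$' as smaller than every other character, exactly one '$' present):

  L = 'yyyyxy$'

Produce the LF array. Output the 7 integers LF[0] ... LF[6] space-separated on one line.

Char counts: '$':1, 'x':1, 'y':5
C (first-col start): C('$')=0, C('x')=1, C('y')=2
L[0]='y': occ=0, LF[0]=C('y')+0=2+0=2
L[1]='y': occ=1, LF[1]=C('y')+1=2+1=3
L[2]='y': occ=2, LF[2]=C('y')+2=2+2=4
L[3]='y': occ=3, LF[3]=C('y')+3=2+3=5
L[4]='x': occ=0, LF[4]=C('x')+0=1+0=1
L[5]='y': occ=4, LF[5]=C('y')+4=2+4=6
L[6]='$': occ=0, LF[6]=C('$')+0=0+0=0

Answer: 2 3 4 5 1 6 0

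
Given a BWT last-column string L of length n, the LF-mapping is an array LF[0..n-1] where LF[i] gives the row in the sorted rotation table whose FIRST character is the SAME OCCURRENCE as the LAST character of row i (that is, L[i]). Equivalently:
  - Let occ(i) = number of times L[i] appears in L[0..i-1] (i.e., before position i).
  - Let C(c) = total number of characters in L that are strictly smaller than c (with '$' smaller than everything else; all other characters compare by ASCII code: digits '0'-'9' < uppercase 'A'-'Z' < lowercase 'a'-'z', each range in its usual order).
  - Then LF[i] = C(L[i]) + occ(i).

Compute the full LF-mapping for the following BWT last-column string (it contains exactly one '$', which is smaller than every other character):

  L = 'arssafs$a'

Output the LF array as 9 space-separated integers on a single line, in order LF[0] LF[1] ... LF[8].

Char counts: '$':1, 'a':3, 'f':1, 'r':1, 's':3
C (first-col start): C('$')=0, C('a')=1, C('f')=4, C('r')=5, C('s')=6
L[0]='a': occ=0, LF[0]=C('a')+0=1+0=1
L[1]='r': occ=0, LF[1]=C('r')+0=5+0=5
L[2]='s': occ=0, LF[2]=C('s')+0=6+0=6
L[3]='s': occ=1, LF[3]=C('s')+1=6+1=7
L[4]='a': occ=1, LF[4]=C('a')+1=1+1=2
L[5]='f': occ=0, LF[5]=C('f')+0=4+0=4
L[6]='s': occ=2, LF[6]=C('s')+2=6+2=8
L[7]='$': occ=0, LF[7]=C('$')+0=0+0=0
L[8]='a': occ=2, LF[8]=C('a')+2=1+2=3

Answer: 1 5 6 7 2 4 8 0 3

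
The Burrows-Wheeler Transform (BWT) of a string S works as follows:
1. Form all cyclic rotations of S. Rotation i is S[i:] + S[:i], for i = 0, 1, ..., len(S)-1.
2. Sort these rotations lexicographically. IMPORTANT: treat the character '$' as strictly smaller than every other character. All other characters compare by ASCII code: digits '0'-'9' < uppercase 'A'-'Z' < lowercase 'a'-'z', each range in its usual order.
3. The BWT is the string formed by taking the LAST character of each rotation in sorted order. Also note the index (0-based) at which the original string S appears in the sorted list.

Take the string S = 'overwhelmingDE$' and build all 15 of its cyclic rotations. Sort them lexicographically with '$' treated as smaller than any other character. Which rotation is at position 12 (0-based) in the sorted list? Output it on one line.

Answer: rwhelmingDE$ove

Derivation:
All 15 rotations (rotation i = S[i:]+S[:i]):
  rot[0] = overwhelmingDE$
  rot[1] = verwhelmingDE$o
  rot[2] = erwhelmingDE$ov
  rot[3] = rwhelmingDE$ove
  rot[4] = whelmingDE$over
  rot[5] = helmingDE$overw
  rot[6] = elmingDE$overwh
  rot[7] = lmingDE$overwhe
  rot[8] = mingDE$overwhel
  rot[9] = ingDE$overwhelm
  rot[10] = ngDE$overwhelmi
  rot[11] = gDE$overwhelmin
  rot[12] = DE$overwhelming
  rot[13] = E$overwhelmingD
  rot[14] = $overwhelmingDE
Sorted (with $ < everything):
  sorted[0] = $overwhelmingDE
  sorted[1] = DE$overwhelming
  sorted[2] = E$overwhelmingD
  sorted[3] = elmingDE$overwh
  sorted[4] = erwhelmingDE$ov
  sorted[5] = gDE$overwhelmin
  sorted[6] = helmingDE$overw
  sorted[7] = ingDE$overwhelm
  sorted[8] = lmingDE$overwhe
  sorted[9] = mingDE$overwhel
  sorted[10] = ngDE$overwhelmi
  sorted[11] = overwhelmingDE$
  sorted[12] = rwhelmingDE$ove
  sorted[13] = verwhelmingDE$o
  sorted[14] = whelmingDE$over
sorted[12] = rwhelmingDE$ove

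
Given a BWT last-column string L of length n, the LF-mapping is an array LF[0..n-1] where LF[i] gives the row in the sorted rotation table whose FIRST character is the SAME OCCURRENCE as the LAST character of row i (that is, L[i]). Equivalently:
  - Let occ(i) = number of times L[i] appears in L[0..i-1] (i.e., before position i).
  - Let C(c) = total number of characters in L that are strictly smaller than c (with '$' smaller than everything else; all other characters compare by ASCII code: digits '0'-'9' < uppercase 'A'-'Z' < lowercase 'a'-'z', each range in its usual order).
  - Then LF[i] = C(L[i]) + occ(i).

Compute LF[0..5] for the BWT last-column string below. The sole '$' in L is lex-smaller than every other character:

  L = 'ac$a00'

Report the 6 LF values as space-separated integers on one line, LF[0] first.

Char counts: '$':1, '0':2, 'a':2, 'c':1
C (first-col start): C('$')=0, C('0')=1, C('a')=3, C('c')=5
L[0]='a': occ=0, LF[0]=C('a')+0=3+0=3
L[1]='c': occ=0, LF[1]=C('c')+0=5+0=5
L[2]='$': occ=0, LF[2]=C('$')+0=0+0=0
L[3]='a': occ=1, LF[3]=C('a')+1=3+1=4
L[4]='0': occ=0, LF[4]=C('0')+0=1+0=1
L[5]='0': occ=1, LF[5]=C('0')+1=1+1=2

Answer: 3 5 0 4 1 2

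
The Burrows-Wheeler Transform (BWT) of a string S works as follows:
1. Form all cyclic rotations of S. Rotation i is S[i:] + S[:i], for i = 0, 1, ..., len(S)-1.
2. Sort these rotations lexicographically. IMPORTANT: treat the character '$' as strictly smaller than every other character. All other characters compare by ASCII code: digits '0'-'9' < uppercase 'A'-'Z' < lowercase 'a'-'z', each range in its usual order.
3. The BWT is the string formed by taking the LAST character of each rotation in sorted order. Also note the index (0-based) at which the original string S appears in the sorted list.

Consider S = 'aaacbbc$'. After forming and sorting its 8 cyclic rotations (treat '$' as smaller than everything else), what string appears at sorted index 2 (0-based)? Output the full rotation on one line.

Answer: aacbbc$a

Derivation:
All 8 rotations (rotation i = S[i:]+S[:i]):
  rot[0] = aaacbbc$
  rot[1] = aacbbc$a
  rot[2] = acbbc$aa
  rot[3] = cbbc$aaa
  rot[4] = bbc$aaac
  rot[5] = bc$aaacb
  rot[6] = c$aaacbb
  rot[7] = $aaacbbc
Sorted (with $ < everything):
  sorted[0] = $aaacbbc
  sorted[1] = aaacbbc$
  sorted[2] = aacbbc$a
  sorted[3] = acbbc$aa
  sorted[4] = bbc$aaac
  sorted[5] = bc$aaacb
  sorted[6] = c$aaacbb
  sorted[7] = cbbc$aaa
sorted[2] = aacbbc$a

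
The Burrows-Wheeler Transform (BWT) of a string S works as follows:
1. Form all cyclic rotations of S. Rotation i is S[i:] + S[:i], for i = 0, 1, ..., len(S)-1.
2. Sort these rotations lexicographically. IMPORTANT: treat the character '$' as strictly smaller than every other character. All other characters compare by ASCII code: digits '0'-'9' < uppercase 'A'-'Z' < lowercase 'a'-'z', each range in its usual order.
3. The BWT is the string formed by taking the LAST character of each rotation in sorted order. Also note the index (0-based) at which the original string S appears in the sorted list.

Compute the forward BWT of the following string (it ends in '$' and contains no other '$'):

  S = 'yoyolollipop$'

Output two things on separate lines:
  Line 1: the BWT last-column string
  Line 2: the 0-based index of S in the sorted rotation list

Answer: plloolypyoio$
12

Derivation:
All 13 rotations (rotation i = S[i:]+S[:i]):
  rot[0] = yoyolollipop$
  rot[1] = oyolollipop$y
  rot[2] = yolollipop$yo
  rot[3] = olollipop$yoy
  rot[4] = lollipop$yoyo
  rot[5] = ollipop$yoyol
  rot[6] = llipop$yoyolo
  rot[7] = lipop$yoyolol
  rot[8] = ipop$yoyololl
  rot[9] = pop$yoyololli
  rot[10] = op$yoyolollip
  rot[11] = p$yoyolollipo
  rot[12] = $yoyolollipop
Sorted (with $ < everything):
  sorted[0] = $yoyolollipop  (last char: 'p')
  sorted[1] = ipop$yoyololl  (last char: 'l')
  sorted[2] = lipop$yoyolol  (last char: 'l')
  sorted[3] = llipop$yoyolo  (last char: 'o')
  sorted[4] = lollipop$yoyo  (last char: 'o')
  sorted[5] = ollipop$yoyol  (last char: 'l')
  sorted[6] = olollipop$yoy  (last char: 'y')
  sorted[7] = op$yoyolollip  (last char: 'p')
  sorted[8] = oyolollipop$y  (last char: 'y')
  sorted[9] = p$yoyolollipo  (last char: 'o')
  sorted[10] = pop$yoyololli  (last char: 'i')
  sorted[11] = yolollipop$yo  (last char: 'o')
  sorted[12] = yoyolollipop$  (last char: '$')
Last column: plloolypyoio$
Original string S is at sorted index 12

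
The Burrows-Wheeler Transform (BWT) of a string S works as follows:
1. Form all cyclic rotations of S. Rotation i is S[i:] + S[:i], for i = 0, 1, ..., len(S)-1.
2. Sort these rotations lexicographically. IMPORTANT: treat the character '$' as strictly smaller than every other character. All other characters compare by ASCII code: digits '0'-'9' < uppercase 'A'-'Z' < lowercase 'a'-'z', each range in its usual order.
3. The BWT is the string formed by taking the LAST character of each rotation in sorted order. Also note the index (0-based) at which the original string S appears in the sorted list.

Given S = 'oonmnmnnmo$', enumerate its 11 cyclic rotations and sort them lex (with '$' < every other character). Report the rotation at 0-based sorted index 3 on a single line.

Answer: mo$oonmnmnn

Derivation:
All 11 rotations (rotation i = S[i:]+S[:i]):
  rot[0] = oonmnmnnmo$
  rot[1] = onmnmnnmo$o
  rot[2] = nmnmnnmo$oo
  rot[3] = mnmnnmo$oon
  rot[4] = nmnnmo$oonm
  rot[5] = mnnmo$oonmn
  rot[6] = nnmo$oonmnm
  rot[7] = nmo$oonmnmn
  rot[8] = mo$oonmnmnn
  rot[9] = o$oonmnmnnm
  rot[10] = $oonmnmnnmo
Sorted (with $ < everything):
  sorted[0] = $oonmnmnnmo
  sorted[1] = mnmnnmo$oon
  sorted[2] = mnnmo$oonmn
  sorted[3] = mo$oonmnmnn
  sorted[4] = nmnmnnmo$oo
  sorted[5] = nmnnmo$oonm
  sorted[6] = nmo$oonmnmn
  sorted[7] = nnmo$oonmnm
  sorted[8] = o$oonmnmnnm
  sorted[9] = onmnmnnmo$o
  sorted[10] = oonmnmnnmo$
sorted[3] = mo$oonmnmnn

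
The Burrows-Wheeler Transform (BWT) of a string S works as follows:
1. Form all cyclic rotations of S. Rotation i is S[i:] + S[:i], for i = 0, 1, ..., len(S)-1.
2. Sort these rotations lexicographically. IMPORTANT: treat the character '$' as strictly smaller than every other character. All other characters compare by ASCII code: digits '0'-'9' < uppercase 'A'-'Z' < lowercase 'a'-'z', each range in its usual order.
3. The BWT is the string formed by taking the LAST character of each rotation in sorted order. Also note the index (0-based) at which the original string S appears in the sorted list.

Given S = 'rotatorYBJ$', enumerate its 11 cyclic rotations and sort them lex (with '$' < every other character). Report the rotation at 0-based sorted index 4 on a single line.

All 11 rotations (rotation i = S[i:]+S[:i]):
  rot[0] = rotatorYBJ$
  rot[1] = otatorYBJ$r
  rot[2] = tatorYBJ$ro
  rot[3] = atorYBJ$rot
  rot[4] = torYBJ$rota
  rot[5] = orYBJ$rotat
  rot[6] = rYBJ$rotato
  rot[7] = YBJ$rotator
  rot[8] = BJ$rotatorY
  rot[9] = J$rotatorYB
  rot[10] = $rotatorYBJ
Sorted (with $ < everything):
  sorted[0] = $rotatorYBJ
  sorted[1] = BJ$rotatorY
  sorted[2] = J$rotatorYB
  sorted[3] = YBJ$rotator
  sorted[4] = atorYBJ$rot
  sorted[5] = orYBJ$rotat
  sorted[6] = otatorYBJ$r
  sorted[7] = rYBJ$rotato
  sorted[8] = rotatorYBJ$
  sorted[9] = tatorYBJ$ro
  sorted[10] = torYBJ$rota
sorted[4] = atorYBJ$rot

Answer: atorYBJ$rot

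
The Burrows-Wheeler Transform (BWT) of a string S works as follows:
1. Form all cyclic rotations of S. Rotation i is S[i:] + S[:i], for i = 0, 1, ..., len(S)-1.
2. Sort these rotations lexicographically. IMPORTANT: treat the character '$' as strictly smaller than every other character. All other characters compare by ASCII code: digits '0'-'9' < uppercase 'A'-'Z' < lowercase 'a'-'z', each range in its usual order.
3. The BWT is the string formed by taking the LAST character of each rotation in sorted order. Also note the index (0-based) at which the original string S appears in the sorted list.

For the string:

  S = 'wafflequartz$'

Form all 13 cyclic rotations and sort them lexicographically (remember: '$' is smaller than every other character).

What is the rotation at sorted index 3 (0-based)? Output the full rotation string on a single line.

Answer: equartz$waffl

Derivation:
All 13 rotations (rotation i = S[i:]+S[:i]):
  rot[0] = wafflequartz$
  rot[1] = afflequartz$w
  rot[2] = fflequartz$wa
  rot[3] = flequartz$waf
  rot[4] = lequartz$waff
  rot[5] = equartz$waffl
  rot[6] = quartz$waffle
  rot[7] = uartz$waffleq
  rot[8] = artz$wafflequ
  rot[9] = rtz$wafflequa
  rot[10] = tz$wafflequar
  rot[11] = z$wafflequart
  rot[12] = $wafflequartz
Sorted (with $ < everything):
  sorted[0] = $wafflequartz
  sorted[1] = afflequartz$w
  sorted[2] = artz$wafflequ
  sorted[3] = equartz$waffl
  sorted[4] = fflequartz$wa
  sorted[5] = flequartz$waf
  sorted[6] = lequartz$waff
  sorted[7] = quartz$waffle
  sorted[8] = rtz$wafflequa
  sorted[9] = tz$wafflequar
  sorted[10] = uartz$waffleq
  sorted[11] = wafflequartz$
  sorted[12] = z$wafflequart
sorted[3] = equartz$waffl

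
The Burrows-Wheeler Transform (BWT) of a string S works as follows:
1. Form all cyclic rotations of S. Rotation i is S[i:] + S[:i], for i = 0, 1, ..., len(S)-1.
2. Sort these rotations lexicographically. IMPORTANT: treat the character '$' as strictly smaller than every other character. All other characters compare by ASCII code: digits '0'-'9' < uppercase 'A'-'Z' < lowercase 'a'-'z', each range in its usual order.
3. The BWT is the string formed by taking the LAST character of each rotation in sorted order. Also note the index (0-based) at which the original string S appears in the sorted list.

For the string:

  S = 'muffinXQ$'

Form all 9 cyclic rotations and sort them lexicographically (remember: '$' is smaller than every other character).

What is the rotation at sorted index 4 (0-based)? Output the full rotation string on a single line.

All 9 rotations (rotation i = S[i:]+S[:i]):
  rot[0] = muffinXQ$
  rot[1] = uffinXQ$m
  rot[2] = ffinXQ$mu
  rot[3] = finXQ$muf
  rot[4] = inXQ$muff
  rot[5] = nXQ$muffi
  rot[6] = XQ$muffin
  rot[7] = Q$muffinX
  rot[8] = $muffinXQ
Sorted (with $ < everything):
  sorted[0] = $muffinXQ
  sorted[1] = Q$muffinX
  sorted[2] = XQ$muffin
  sorted[3] = ffinXQ$mu
  sorted[4] = finXQ$muf
  sorted[5] = inXQ$muff
  sorted[6] = muffinXQ$
  sorted[7] = nXQ$muffi
  sorted[8] = uffinXQ$m
sorted[4] = finXQ$muf

Answer: finXQ$muf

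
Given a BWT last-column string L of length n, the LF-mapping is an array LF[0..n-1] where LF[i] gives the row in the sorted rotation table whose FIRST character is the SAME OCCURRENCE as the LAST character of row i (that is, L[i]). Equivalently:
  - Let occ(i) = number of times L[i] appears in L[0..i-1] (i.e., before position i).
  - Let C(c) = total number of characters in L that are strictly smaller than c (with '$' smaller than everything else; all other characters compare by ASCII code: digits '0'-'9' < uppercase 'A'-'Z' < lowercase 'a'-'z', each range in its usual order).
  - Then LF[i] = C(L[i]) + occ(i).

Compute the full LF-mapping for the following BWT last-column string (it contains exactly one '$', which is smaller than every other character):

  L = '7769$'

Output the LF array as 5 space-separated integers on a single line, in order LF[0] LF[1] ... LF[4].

Answer: 2 3 1 4 0

Derivation:
Char counts: '$':1, '6':1, '7':2, '9':1
C (first-col start): C('$')=0, C('6')=1, C('7')=2, C('9')=4
L[0]='7': occ=0, LF[0]=C('7')+0=2+0=2
L[1]='7': occ=1, LF[1]=C('7')+1=2+1=3
L[2]='6': occ=0, LF[2]=C('6')+0=1+0=1
L[3]='9': occ=0, LF[3]=C('9')+0=4+0=4
L[4]='$': occ=0, LF[4]=C('$')+0=0+0=0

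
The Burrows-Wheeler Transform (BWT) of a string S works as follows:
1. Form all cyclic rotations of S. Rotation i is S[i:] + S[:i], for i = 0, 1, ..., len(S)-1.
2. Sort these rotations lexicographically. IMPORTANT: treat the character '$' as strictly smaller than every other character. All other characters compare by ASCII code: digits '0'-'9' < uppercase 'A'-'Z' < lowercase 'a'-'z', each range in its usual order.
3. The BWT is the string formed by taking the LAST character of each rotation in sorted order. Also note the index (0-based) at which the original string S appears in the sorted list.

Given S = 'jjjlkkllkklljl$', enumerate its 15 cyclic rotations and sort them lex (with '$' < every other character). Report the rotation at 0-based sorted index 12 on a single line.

Answer: lkkllkklljl$jjj

Derivation:
All 15 rotations (rotation i = S[i:]+S[:i]):
  rot[0] = jjjlkkllkklljl$
  rot[1] = jjlkkllkklljl$j
  rot[2] = jlkkllkklljl$jj
  rot[3] = lkkllkklljl$jjj
  rot[4] = kkllkklljl$jjjl
  rot[5] = kllkklljl$jjjlk
  rot[6] = llkklljl$jjjlkk
  rot[7] = lkklljl$jjjlkkl
  rot[8] = kklljl$jjjlkkll
  rot[9] = klljl$jjjlkkllk
  rot[10] = lljl$jjjlkkllkk
  rot[11] = ljl$jjjlkkllkkl
  rot[12] = jl$jjjlkkllkkll
  rot[13] = l$jjjlkkllkkllj
  rot[14] = $jjjlkkllkklljl
Sorted (with $ < everything):
  sorted[0] = $jjjlkkllkklljl
  sorted[1] = jjjlkkllkklljl$
  sorted[2] = jjlkkllkklljl$j
  sorted[3] = jl$jjjlkkllkkll
  sorted[4] = jlkkllkklljl$jj
  sorted[5] = kklljl$jjjlkkll
  sorted[6] = kkllkklljl$jjjl
  sorted[7] = klljl$jjjlkkllk
  sorted[8] = kllkklljl$jjjlk
  sorted[9] = l$jjjlkkllkkllj
  sorted[10] = ljl$jjjlkkllkkl
  sorted[11] = lkklljl$jjjlkkl
  sorted[12] = lkkllkklljl$jjj
  sorted[13] = lljl$jjjlkkllkk
  sorted[14] = llkklljl$jjjlkk
sorted[12] = lkkllkklljl$jjj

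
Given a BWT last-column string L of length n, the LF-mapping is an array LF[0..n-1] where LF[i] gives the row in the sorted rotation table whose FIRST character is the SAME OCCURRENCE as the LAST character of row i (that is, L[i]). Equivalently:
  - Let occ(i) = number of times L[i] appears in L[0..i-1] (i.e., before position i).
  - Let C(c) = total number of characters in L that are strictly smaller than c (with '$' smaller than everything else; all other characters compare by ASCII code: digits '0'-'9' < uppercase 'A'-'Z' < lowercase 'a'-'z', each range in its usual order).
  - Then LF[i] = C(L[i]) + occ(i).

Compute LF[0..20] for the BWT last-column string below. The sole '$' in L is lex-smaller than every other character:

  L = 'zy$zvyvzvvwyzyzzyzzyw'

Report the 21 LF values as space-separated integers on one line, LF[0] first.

Char counts: '$':1, 'v':4, 'w':2, 'y':6, 'z':8
C (first-col start): C('$')=0, C('v')=1, C('w')=5, C('y')=7, C('z')=13
L[0]='z': occ=0, LF[0]=C('z')+0=13+0=13
L[1]='y': occ=0, LF[1]=C('y')+0=7+0=7
L[2]='$': occ=0, LF[2]=C('$')+0=0+0=0
L[3]='z': occ=1, LF[3]=C('z')+1=13+1=14
L[4]='v': occ=0, LF[4]=C('v')+0=1+0=1
L[5]='y': occ=1, LF[5]=C('y')+1=7+1=8
L[6]='v': occ=1, LF[6]=C('v')+1=1+1=2
L[7]='z': occ=2, LF[7]=C('z')+2=13+2=15
L[8]='v': occ=2, LF[8]=C('v')+2=1+2=3
L[9]='v': occ=3, LF[9]=C('v')+3=1+3=4
L[10]='w': occ=0, LF[10]=C('w')+0=5+0=5
L[11]='y': occ=2, LF[11]=C('y')+2=7+2=9
L[12]='z': occ=3, LF[12]=C('z')+3=13+3=16
L[13]='y': occ=3, LF[13]=C('y')+3=7+3=10
L[14]='z': occ=4, LF[14]=C('z')+4=13+4=17
L[15]='z': occ=5, LF[15]=C('z')+5=13+5=18
L[16]='y': occ=4, LF[16]=C('y')+4=7+4=11
L[17]='z': occ=6, LF[17]=C('z')+6=13+6=19
L[18]='z': occ=7, LF[18]=C('z')+7=13+7=20
L[19]='y': occ=5, LF[19]=C('y')+5=7+5=12
L[20]='w': occ=1, LF[20]=C('w')+1=5+1=6

Answer: 13 7 0 14 1 8 2 15 3 4 5 9 16 10 17 18 11 19 20 12 6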